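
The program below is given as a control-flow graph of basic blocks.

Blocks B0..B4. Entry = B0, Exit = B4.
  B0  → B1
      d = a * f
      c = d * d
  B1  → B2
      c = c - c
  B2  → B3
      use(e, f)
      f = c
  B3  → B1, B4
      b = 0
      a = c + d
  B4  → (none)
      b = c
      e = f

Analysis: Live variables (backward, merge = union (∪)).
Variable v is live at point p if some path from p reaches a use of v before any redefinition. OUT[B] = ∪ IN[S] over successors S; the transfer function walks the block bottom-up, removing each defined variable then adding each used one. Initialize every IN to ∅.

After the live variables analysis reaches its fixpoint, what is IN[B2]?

Converged values:
  B0: | IN={a, e, f} | OUT={c, d, e, f}
  B1: | IN={c, d, e, f} | OUT={c, d, e, f}
  B2: | IN={c, d, e, f} | OUT={c, d, e, f}
  B3: | IN={c, d, e, f} | OUT={c, d, e, f}
  B4: | IN={c, f} | OUT={}

Merge at B2: OUT[B2] = IN[B3] = {c, d, e, f}
Applying B2's transfer function to that OUT value gives IN[B2] (row B2 above).

Answer: {c, d, e, f}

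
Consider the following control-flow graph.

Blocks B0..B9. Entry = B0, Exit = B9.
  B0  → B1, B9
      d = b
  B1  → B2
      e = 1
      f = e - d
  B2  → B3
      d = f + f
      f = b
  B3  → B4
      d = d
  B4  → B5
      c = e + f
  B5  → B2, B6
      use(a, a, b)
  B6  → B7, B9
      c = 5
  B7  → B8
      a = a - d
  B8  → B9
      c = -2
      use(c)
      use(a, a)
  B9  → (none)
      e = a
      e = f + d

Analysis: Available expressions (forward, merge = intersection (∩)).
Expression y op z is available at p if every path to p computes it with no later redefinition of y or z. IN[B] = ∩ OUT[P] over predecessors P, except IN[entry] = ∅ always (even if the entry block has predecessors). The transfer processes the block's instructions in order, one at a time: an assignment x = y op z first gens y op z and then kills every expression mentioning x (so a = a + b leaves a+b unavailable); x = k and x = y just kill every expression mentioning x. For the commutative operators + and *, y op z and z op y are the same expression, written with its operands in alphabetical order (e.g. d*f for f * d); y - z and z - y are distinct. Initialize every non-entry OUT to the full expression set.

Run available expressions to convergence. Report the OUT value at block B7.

Converged values:
  B0:  IN={}  OUT={}
  B1:  IN={}  OUT={e-d}
  B2:  IN={}  OUT={}
  B3:  IN={}  OUT={}
  B4:  IN={}  OUT={e+f}
  B5:  IN={e+f}  OUT={e+f}
  B6:  IN={e+f}  OUT={e+f}
  B7:  IN={e+f}  OUT={e+f}
  B8:  IN={e+f}  OUT={e+f}
  B9:  IN={}  OUT={d+f}

Merge at B7: IN[B7] = OUT[B6] = {e+f}
Applying B7's transfer function to that IN value gives OUT[B7] (row B7 above).

Answer: {e+f}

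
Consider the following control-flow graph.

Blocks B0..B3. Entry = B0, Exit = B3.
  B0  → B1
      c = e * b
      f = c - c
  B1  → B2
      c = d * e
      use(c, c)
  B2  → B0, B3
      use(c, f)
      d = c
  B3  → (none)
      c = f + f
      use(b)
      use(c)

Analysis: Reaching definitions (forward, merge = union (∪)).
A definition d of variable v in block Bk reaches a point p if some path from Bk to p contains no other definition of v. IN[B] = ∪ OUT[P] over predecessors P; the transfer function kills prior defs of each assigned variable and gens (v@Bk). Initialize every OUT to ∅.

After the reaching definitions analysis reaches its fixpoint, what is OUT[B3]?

Answer: {c@B3, d@B2, f@B0}

Working:
Converged values:
  B0:  IN={c@B1, d@B2, f@B0}  OUT={c@B0, d@B2, f@B0}
  B1:  IN={c@B0, d@B2, f@B0}  OUT={c@B1, d@B2, f@B0}
  B2:  IN={c@B1, d@B2, f@B0}  OUT={c@B1, d@B2, f@B0}
  B3:  IN={c@B1, d@B2, f@B0}  OUT={c@B3, d@B2, f@B0}

Merge at B3: IN[B3] = OUT[B2] = {c@B1, d@B2, f@B0}
Applying B3's transfer function to that IN value gives OUT[B3] (row B3 above).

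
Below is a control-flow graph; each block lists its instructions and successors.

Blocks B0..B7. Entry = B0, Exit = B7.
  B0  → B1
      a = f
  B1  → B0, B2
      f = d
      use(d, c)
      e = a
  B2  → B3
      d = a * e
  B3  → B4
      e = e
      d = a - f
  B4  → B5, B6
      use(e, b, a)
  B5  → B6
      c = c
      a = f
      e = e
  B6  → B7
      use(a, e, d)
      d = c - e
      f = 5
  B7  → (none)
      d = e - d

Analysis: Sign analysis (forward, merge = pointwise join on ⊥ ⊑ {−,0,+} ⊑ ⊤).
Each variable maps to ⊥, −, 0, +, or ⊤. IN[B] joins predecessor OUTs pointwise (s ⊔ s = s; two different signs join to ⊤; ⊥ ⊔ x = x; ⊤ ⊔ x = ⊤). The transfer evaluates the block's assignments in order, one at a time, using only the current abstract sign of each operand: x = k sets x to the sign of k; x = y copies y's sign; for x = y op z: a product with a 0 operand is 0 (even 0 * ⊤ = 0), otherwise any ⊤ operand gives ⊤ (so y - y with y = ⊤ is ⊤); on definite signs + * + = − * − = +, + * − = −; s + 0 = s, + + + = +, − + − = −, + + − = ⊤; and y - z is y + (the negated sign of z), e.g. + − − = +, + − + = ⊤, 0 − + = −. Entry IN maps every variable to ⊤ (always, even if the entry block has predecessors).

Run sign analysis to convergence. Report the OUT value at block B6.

Answer: {a: ⊤, b: ⊤, c: ⊤, d: ⊤, e: ⊤, f: +}

Working:
Converged values:
  B0:   IN=(all ⊤)   OUT=(all ⊤)
  B1:   IN=(all ⊤)   OUT=(all ⊤)
  B2:   IN=(all ⊤)   OUT=(all ⊤)
  B3:   IN=(all ⊤)   OUT=(all ⊤)
  B4:   IN=(all ⊤)   OUT=(all ⊤)
  B5:   IN=(all ⊤)   OUT=(all ⊤)
  B6:   IN=(all ⊤)   OUT={f:+; rest ⊤}
  B7:   IN={f:+; rest ⊤}   OUT={f:+; rest ⊤}

Merge at B6: IN[B6] = OUT[B4] ⊔ OUT[B5] = {a: ⊤, b: ⊤, c: ⊤, d: ⊤, e: ⊤, f: ⊤}
Applying B6's transfer function to that IN value gives OUT[B6] (row B6 above).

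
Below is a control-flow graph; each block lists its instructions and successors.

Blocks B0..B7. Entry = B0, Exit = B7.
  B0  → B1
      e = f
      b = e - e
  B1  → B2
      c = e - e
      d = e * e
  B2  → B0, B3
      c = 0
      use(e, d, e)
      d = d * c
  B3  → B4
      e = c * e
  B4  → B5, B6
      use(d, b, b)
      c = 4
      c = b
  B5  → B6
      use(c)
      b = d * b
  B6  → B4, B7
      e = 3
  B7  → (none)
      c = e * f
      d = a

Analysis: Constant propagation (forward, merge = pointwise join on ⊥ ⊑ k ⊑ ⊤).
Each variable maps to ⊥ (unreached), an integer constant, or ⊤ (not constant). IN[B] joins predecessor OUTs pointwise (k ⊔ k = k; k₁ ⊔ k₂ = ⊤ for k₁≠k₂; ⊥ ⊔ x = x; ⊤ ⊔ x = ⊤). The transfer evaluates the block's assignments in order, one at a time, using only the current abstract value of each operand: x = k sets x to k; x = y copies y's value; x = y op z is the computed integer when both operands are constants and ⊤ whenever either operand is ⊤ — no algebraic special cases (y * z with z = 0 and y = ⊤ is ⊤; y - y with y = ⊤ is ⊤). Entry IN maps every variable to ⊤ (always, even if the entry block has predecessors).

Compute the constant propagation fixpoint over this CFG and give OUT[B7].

Answer: {a: ⊤, b: ⊤, c: ⊤, d: ⊤, e: 3, f: ⊤}

Derivation:
Per-block solution:
  B0:  IN=(all ⊤)  OUT=(all ⊤)
  B1:  IN=(all ⊤)  OUT=(all ⊤)
  B2:  IN=(all ⊤)  OUT={c:0; rest ⊤}
  B3:  IN={c:0; rest ⊤}  OUT={c:0; rest ⊤}
  B4:  IN=(all ⊤)  OUT=(all ⊤)
  B5:  IN=(all ⊤)  OUT=(all ⊤)
  B6:  IN=(all ⊤)  OUT={e:3; rest ⊤}
  B7:  IN={e:3; rest ⊤}  OUT={e:3; rest ⊤}

Merge at B7: IN[B7] = OUT[B6] = {a: ⊤, b: ⊤, c: ⊤, d: ⊤, e: 3, f: ⊤}
Applying B7's transfer function to that IN value gives OUT[B7] (row B7 above).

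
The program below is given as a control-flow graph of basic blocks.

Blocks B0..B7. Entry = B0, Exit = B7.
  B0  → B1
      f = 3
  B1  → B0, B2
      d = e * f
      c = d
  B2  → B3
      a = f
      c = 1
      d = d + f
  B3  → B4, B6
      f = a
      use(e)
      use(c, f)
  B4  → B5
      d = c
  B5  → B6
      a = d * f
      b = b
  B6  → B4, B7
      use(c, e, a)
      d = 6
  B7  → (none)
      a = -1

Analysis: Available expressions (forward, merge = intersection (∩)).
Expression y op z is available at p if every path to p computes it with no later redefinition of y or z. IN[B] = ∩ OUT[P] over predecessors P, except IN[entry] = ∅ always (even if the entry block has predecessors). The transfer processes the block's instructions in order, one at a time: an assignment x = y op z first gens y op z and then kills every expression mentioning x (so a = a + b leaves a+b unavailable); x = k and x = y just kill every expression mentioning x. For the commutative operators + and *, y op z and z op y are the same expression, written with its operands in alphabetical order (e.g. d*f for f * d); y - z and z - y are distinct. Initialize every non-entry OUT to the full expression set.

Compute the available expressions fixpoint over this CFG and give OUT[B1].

Answer: {e*f}

Derivation:
Converged values:
  B0:   IN={}   OUT={}
  B1:   IN={}   OUT={e*f}
  B2:   IN={e*f}   OUT={e*f}
  B3:   IN={e*f}   OUT={}
  B4:   IN={}   OUT={}
  B5:   IN={}   OUT={d*f}
  B6:   IN={}   OUT={}
  B7:   IN={}   OUT={}

Merge at B1: IN[B1] = OUT[B0] = {}
Applying B1's transfer function to that IN value gives OUT[B1] (row B1 above).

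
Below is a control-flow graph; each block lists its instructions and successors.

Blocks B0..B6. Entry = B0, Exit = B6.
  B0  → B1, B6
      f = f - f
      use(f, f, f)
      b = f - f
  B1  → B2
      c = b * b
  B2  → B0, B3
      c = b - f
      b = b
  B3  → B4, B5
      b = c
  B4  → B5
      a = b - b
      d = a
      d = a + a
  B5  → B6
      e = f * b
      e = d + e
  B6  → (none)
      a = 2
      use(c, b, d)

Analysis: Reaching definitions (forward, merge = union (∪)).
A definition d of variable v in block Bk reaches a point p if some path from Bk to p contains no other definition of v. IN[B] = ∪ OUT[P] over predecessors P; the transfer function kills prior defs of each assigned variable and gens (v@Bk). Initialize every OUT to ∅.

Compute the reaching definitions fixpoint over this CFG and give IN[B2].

Fixpoint table:
  B0: | IN={b@B2, c@B2, f@B0} | OUT={b@B0, c@B2, f@B0}
  B1: | IN={b@B0, c@B2, f@B0} | OUT={b@B0, c@B1, f@B0}
  B2: | IN={b@B0, c@B1, f@B0} | OUT={b@B2, c@B2, f@B0}
  B3: | IN={b@B2, c@B2, f@B0} | OUT={b@B3, c@B2, f@B0}
  B4: | IN={b@B3, c@B2, f@B0} | OUT={a@B4, b@B3, c@B2, d@B4, f@B0}
  B5: | IN={a@B4, b@B3, c@B2, d@B4, f@B0} | OUT={a@B4, b@B3, c@B2, d@B4, e@B5, f@B0}
  B6: | IN={a@B4, b@B0, b@B3, c@B2, d@B4, e@B5, f@B0} | OUT={a@B6, b@B0, b@B3, c@B2, d@B4, e@B5, f@B0}

Merge at B2: IN[B2] = OUT[B1] = {b@B0, c@B1, f@B0}

Answer: {b@B0, c@B1, f@B0}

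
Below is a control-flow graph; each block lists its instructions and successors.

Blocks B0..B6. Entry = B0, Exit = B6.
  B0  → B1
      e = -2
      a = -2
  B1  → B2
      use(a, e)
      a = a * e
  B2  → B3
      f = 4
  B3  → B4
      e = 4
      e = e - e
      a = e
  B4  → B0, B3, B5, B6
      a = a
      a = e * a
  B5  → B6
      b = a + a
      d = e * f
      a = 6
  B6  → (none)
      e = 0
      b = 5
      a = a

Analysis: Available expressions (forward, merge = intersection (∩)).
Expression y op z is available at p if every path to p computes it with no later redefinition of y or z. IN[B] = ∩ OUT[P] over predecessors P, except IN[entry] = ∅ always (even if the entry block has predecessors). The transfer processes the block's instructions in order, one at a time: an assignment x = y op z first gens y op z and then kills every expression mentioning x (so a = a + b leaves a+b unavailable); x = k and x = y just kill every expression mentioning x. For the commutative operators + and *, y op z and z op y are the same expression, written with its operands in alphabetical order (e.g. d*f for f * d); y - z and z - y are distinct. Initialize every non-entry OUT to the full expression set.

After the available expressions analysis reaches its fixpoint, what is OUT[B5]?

Answer: {e*f}

Trace:
Converged values:
  B0:  IN={}  OUT={}
  B1:  IN={}  OUT={}
  B2:  IN={}  OUT={}
  B3:  IN={}  OUT={}
  B4:  IN={}  OUT={}
  B5:  IN={}  OUT={e*f}
  B6:  IN={}  OUT={}

Merge at B5: IN[B5] = OUT[B4] = {}
Applying B5's transfer function to that IN value gives OUT[B5] (row B5 above).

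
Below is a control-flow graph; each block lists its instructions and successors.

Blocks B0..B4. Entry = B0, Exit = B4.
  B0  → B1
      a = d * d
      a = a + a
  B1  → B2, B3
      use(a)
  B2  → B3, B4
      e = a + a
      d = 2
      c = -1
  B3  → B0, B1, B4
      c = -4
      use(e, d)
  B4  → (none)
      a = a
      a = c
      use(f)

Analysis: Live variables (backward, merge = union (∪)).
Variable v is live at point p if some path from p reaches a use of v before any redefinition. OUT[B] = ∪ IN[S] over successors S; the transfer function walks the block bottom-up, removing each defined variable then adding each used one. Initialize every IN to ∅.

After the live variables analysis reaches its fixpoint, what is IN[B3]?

Answer: {a, d, e, f}

Derivation:
Converged values:
  B0:  IN={d, e, f}  OUT={a, d, e, f}
  B1:  IN={a, d, e, f}  OUT={a, d, e, f}
  B2:  IN={a, f}  OUT={a, c, d, e, f}
  B3:  IN={a, d, e, f}  OUT={a, c, d, e, f}
  B4:  IN={a, c, f}  OUT={}

Merge at B3: OUT[B3] = IN[B0] ⊔ IN[B1] ⊔ IN[B4] = {a, c, d, e, f}
Applying B3's transfer function to that OUT value gives IN[B3] (row B3 above).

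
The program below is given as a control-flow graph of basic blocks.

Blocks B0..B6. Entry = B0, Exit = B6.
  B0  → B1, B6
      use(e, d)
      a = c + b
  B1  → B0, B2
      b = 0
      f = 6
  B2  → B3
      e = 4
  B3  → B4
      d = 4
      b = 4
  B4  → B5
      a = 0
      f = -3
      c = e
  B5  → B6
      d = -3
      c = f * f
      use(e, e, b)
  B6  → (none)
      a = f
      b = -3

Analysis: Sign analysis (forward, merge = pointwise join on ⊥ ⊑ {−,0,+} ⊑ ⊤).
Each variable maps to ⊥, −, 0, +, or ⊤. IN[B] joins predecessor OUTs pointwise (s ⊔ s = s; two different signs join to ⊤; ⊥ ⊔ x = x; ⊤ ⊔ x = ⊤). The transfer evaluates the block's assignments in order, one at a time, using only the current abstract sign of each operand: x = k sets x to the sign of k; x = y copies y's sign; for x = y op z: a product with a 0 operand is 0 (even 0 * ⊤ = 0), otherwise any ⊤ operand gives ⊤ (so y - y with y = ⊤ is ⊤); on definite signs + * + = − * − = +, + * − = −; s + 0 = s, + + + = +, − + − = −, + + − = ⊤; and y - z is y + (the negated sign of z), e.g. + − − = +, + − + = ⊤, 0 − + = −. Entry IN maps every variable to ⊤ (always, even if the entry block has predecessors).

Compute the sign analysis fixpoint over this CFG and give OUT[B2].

Answer: {a: ⊤, b: 0, c: ⊤, d: ⊤, e: +, f: +}

Working:
Converged values:
  B0:  IN=(all ⊤)  OUT=(all ⊤)
  B1:  IN=(all ⊤)  OUT={b:0, f:+; rest ⊤}
  B2:  IN={b:0, f:+; rest ⊤}  OUT={b:0, e:+, f:+; rest ⊤}
  B3:  IN={b:0, e:+, f:+; rest ⊤}  OUT={b:+, d:+, e:+, f:+; rest ⊤}
  B4:  IN={b:+, d:+, e:+, f:+; rest ⊤}  OUT={a:0, b:+, c:+, d:+, e:+, f:-; rest ⊤}
  B5:  IN={a:0, b:+, c:+, d:+, e:+, f:-; rest ⊤}  OUT={a:0, b:+, c:+, d:-, e:+, f:-; rest ⊤}
  B6:  IN=(all ⊤)  OUT={b:-; rest ⊤}

Merge at B2: IN[B2] = OUT[B1] = {a: ⊤, b: 0, c: ⊤, d: ⊤, e: ⊤, f: +}
Applying B2's transfer function to that IN value gives OUT[B2] (row B2 above).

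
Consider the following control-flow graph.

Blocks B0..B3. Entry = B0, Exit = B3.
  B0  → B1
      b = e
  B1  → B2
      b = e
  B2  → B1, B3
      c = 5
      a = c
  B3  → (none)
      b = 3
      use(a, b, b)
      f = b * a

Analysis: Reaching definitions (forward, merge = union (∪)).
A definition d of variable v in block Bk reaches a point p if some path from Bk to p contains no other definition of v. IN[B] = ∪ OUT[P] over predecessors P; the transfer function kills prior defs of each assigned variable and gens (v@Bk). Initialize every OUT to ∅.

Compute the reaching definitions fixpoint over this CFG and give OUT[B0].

Per-block solution:
  B0: | IN={} | OUT={b@B0}
  B1: | IN={a@B2, b@B0, b@B1, c@B2} | OUT={a@B2, b@B1, c@B2}
  B2: | IN={a@B2, b@B1, c@B2} | OUT={a@B2, b@B1, c@B2}
  B3: | IN={a@B2, b@B1, c@B2} | OUT={a@B2, b@B3, c@B2, f@B3}

B0 is the boundary node: IN[B0] = {}
Applying B0's transfer function to that IN value gives OUT[B0] (row B0 above).

Answer: {b@B0}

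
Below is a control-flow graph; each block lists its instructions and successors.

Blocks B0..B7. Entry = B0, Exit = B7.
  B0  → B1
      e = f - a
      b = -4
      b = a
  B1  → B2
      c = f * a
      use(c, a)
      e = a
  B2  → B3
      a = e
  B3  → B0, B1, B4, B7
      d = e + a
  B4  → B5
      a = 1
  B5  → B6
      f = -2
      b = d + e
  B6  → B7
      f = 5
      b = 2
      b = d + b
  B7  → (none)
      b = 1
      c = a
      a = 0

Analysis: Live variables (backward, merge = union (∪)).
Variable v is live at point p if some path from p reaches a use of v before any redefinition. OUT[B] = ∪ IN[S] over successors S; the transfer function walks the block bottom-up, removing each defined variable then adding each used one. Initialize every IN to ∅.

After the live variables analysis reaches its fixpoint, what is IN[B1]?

Converged values:
  B0:   IN={a, f}   OUT={a, f}
  B1:   IN={a, f}   OUT={e, f}
  B2:   IN={e, f}   OUT={a, e, f}
  B3:   IN={a, e, f}   OUT={a, d, e, f}
  B4:   IN={d, e}   OUT={a, d, e}
  B5:   IN={a, d, e}   OUT={a, d}
  B6:   IN={a, d}   OUT={a}
  B7:   IN={a}   OUT={}

Merge at B1: OUT[B1] = IN[B2] = {e, f}
Applying B1's transfer function to that OUT value gives IN[B1] (row B1 above).

Answer: {a, f}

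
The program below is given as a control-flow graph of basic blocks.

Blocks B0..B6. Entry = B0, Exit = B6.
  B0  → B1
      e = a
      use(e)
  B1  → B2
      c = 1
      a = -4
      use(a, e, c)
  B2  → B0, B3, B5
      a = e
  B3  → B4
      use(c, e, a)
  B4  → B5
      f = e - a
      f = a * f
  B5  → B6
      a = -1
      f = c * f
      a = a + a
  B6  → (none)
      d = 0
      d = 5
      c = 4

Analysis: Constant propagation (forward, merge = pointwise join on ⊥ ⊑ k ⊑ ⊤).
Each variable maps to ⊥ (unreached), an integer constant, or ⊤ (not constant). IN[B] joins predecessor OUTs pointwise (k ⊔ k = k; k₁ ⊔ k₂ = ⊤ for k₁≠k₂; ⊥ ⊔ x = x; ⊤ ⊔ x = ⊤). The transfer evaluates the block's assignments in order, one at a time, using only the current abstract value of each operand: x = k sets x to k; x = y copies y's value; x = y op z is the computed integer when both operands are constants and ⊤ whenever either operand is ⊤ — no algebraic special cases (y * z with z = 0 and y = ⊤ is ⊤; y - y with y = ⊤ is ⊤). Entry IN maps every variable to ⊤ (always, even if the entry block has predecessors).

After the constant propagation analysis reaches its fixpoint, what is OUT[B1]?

Answer: {a: -4, b: ⊤, c: 1, d: ⊤, e: ⊤, f: ⊤}

Working:
Per-block solution:
  B0: | IN=(all ⊤) | OUT=(all ⊤)
  B1: | IN=(all ⊤) | OUT={a:-4, c:1; rest ⊤}
  B2: | IN={a:-4, c:1; rest ⊤} | OUT={c:1; rest ⊤}
  B3: | IN={c:1; rest ⊤} | OUT={c:1; rest ⊤}
  B4: | IN={c:1; rest ⊤} | OUT={c:1; rest ⊤}
  B5: | IN={c:1; rest ⊤} | OUT={a:-2, c:1; rest ⊤}
  B6: | IN={a:-2, c:1; rest ⊤} | OUT={a:-2, c:4, d:5; rest ⊤}

Merge at B1: IN[B1] = OUT[B0] = {a: ⊤, b: ⊤, c: ⊤, d: ⊤, e: ⊤, f: ⊤}
Applying B1's transfer function to that IN value gives OUT[B1] (row B1 above).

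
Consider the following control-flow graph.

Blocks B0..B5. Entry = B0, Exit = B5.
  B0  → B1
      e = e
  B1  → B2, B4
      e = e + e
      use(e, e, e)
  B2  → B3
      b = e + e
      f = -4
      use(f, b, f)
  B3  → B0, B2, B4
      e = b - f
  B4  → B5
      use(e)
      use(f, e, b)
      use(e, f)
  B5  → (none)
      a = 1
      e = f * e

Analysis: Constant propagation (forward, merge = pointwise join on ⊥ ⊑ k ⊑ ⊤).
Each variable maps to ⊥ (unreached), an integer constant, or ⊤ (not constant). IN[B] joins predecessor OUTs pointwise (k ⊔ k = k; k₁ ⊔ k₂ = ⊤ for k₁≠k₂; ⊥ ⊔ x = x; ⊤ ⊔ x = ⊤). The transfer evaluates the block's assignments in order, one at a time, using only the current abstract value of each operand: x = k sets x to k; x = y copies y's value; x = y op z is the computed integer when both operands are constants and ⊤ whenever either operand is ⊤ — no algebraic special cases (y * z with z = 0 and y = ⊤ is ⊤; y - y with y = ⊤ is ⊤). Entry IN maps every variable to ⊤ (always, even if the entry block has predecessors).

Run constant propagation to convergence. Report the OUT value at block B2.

Per-block solution:
  B0:   IN=(all ⊤)   OUT=(all ⊤)
  B1:   IN=(all ⊤)   OUT=(all ⊤)
  B2:   IN=(all ⊤)   OUT={f:-4; rest ⊤}
  B3:   IN={f:-4; rest ⊤}   OUT={f:-4; rest ⊤}
  B4:   IN=(all ⊤)   OUT=(all ⊤)
  B5:   IN=(all ⊤)   OUT={a:1; rest ⊤}

Merge at B2: IN[B2] = OUT[B1] ⊔ OUT[B3] = {a: ⊤, b: ⊤, c: ⊤, d: ⊤, e: ⊤, f: ⊤}
Applying B2's transfer function to that IN value gives OUT[B2] (row B2 above).

Answer: {a: ⊤, b: ⊤, c: ⊤, d: ⊤, e: ⊤, f: -4}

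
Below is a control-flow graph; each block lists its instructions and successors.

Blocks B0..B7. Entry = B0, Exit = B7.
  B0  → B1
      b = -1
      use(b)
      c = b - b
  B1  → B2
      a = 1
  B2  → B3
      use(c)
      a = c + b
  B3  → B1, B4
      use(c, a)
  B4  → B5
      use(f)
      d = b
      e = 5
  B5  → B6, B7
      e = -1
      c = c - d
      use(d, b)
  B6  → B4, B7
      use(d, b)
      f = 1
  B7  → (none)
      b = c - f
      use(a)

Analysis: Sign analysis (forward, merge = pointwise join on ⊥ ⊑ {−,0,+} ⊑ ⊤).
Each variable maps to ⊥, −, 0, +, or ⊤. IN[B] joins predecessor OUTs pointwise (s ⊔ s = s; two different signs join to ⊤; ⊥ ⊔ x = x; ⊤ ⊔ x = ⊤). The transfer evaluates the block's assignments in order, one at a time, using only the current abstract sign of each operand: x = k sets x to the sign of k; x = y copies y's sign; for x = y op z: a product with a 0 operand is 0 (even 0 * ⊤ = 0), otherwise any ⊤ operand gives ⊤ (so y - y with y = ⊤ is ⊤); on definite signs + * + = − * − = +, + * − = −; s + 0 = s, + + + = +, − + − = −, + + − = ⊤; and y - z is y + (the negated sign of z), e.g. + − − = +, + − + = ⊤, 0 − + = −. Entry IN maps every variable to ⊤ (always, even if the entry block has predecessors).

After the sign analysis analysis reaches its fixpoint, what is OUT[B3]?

Answer: {a: ⊤, b: -, c: ⊤, d: ⊤, e: ⊤, f: ⊤}

Trace:
Fixpoint table:
  B0: | IN=(all ⊤) | OUT={b:-; rest ⊤}
  B1: | IN={b:-; rest ⊤} | OUT={a:+, b:-; rest ⊤}
  B2: | IN={a:+, b:-; rest ⊤} | OUT={b:-; rest ⊤}
  B3: | IN={b:-; rest ⊤} | OUT={b:-; rest ⊤}
  B4: | IN={b:-; rest ⊤} | OUT={b:-, d:-, e:+; rest ⊤}
  B5: | IN={b:-, d:-, e:+; rest ⊤} | OUT={b:-, d:-, e:-; rest ⊤}
  B6: | IN={b:-, d:-, e:-; rest ⊤} | OUT={b:-, d:-, e:-, f:+; rest ⊤}
  B7: | IN={b:-, d:-, e:-; rest ⊤} | OUT={d:-, e:-; rest ⊤}

Merge at B3: IN[B3] = OUT[B2] = {a: ⊤, b: -, c: ⊤, d: ⊤, e: ⊤, f: ⊤}
Applying B3's transfer function to that IN value gives OUT[B3] (row B3 above).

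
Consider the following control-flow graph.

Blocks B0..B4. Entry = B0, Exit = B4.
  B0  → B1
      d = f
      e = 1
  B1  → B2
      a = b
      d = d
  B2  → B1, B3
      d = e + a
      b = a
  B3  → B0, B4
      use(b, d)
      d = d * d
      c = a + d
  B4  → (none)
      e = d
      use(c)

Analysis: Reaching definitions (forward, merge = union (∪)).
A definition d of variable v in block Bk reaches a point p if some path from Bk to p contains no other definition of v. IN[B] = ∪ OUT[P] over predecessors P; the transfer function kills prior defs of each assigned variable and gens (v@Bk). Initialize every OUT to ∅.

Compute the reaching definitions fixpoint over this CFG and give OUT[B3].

Converged values:
  B0: | IN={a@B1, b@B2, c@B3, d@B3, e@B0} | OUT={a@B1, b@B2, c@B3, d@B0, e@B0}
  B1: | IN={a@B1, b@B2, c@B3, d@B0, d@B2, e@B0} | OUT={a@B1, b@B2, c@B3, d@B1, e@B0}
  B2: | IN={a@B1, b@B2, c@B3, d@B1, e@B0} | OUT={a@B1, b@B2, c@B3, d@B2, e@B0}
  B3: | IN={a@B1, b@B2, c@B3, d@B2, e@B0} | OUT={a@B1, b@B2, c@B3, d@B3, e@B0}
  B4: | IN={a@B1, b@B2, c@B3, d@B3, e@B0} | OUT={a@B1, b@B2, c@B3, d@B3, e@B4}

Merge at B3: IN[B3] = OUT[B2] = {a@B1, b@B2, c@B3, d@B2, e@B0}
Applying B3's transfer function to that IN value gives OUT[B3] (row B3 above).

Answer: {a@B1, b@B2, c@B3, d@B3, e@B0}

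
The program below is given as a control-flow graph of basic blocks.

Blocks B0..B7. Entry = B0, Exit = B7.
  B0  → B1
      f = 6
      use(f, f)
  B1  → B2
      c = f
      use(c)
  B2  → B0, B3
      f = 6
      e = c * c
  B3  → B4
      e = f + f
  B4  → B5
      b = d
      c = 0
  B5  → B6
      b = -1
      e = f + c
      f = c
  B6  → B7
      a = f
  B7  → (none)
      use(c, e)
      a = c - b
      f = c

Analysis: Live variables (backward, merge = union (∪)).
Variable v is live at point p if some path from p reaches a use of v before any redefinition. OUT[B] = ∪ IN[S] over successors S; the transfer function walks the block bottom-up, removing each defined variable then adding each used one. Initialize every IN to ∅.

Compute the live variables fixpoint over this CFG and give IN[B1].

Answer: {d, f}

Trace:
Fixpoint table:
  B0: | IN={d} | OUT={d, f}
  B1: | IN={d, f} | OUT={c, d}
  B2: | IN={c, d} | OUT={d, f}
  B3: | IN={d, f} | OUT={d, f}
  B4: | IN={d, f} | OUT={c, f}
  B5: | IN={c, f} | OUT={b, c, e, f}
  B6: | IN={b, c, e, f} | OUT={b, c, e}
  B7: | IN={b, c, e} | OUT={}

Merge at B1: OUT[B1] = IN[B2] = {c, d}
Applying B1's transfer function to that OUT value gives IN[B1] (row B1 above).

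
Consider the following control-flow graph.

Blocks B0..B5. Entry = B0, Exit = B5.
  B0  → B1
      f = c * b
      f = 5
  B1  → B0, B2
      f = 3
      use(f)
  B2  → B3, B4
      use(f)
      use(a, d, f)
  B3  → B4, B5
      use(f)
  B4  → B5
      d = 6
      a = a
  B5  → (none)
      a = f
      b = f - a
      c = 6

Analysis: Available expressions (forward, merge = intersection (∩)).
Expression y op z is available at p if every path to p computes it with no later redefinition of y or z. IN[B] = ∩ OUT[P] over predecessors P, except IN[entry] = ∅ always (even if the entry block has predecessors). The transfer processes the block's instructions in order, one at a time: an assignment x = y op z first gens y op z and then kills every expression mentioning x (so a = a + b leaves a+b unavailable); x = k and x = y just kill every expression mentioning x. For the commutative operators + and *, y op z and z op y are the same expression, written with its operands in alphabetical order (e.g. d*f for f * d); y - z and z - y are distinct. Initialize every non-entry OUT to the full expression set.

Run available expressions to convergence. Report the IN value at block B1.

Converged values:
  B0:   IN={}   OUT={b*c}
  B1:   IN={b*c}   OUT={b*c}
  B2:   IN={b*c}   OUT={b*c}
  B3:   IN={b*c}   OUT={b*c}
  B4:   IN={b*c}   OUT={b*c}
  B5:   IN={b*c}   OUT={f-a}

Merge at B1: IN[B1] = OUT[B0] = {b*c}

Answer: {b*c}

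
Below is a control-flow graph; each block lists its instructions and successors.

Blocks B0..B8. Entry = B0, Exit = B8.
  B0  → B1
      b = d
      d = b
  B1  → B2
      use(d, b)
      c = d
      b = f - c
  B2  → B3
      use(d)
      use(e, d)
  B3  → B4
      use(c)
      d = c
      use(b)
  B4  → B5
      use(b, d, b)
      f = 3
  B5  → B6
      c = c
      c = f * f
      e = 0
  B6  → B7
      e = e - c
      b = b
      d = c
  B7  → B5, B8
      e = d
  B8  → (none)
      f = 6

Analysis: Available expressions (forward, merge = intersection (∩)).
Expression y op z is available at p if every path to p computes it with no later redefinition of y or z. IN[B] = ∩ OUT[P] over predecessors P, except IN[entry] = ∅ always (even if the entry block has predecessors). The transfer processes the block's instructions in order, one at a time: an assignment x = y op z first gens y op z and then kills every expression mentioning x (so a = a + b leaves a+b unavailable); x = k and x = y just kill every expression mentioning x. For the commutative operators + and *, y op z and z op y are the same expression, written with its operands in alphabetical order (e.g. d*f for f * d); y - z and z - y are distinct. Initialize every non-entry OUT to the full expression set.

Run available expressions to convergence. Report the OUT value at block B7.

Converged values:
  B0: | IN={} | OUT={}
  B1: | IN={} | OUT={f-c}
  B2: | IN={f-c} | OUT={f-c}
  B3: | IN={f-c} | OUT={f-c}
  B4: | IN={f-c} | OUT={}
  B5: | IN={} | OUT={f*f}
  B6: | IN={f*f} | OUT={f*f}
  B7: | IN={f*f} | OUT={f*f}
  B8: | IN={f*f} | OUT={}

Merge at B7: IN[B7] = OUT[B6] = {f*f}
Applying B7's transfer function to that IN value gives OUT[B7] (row B7 above).

Answer: {f*f}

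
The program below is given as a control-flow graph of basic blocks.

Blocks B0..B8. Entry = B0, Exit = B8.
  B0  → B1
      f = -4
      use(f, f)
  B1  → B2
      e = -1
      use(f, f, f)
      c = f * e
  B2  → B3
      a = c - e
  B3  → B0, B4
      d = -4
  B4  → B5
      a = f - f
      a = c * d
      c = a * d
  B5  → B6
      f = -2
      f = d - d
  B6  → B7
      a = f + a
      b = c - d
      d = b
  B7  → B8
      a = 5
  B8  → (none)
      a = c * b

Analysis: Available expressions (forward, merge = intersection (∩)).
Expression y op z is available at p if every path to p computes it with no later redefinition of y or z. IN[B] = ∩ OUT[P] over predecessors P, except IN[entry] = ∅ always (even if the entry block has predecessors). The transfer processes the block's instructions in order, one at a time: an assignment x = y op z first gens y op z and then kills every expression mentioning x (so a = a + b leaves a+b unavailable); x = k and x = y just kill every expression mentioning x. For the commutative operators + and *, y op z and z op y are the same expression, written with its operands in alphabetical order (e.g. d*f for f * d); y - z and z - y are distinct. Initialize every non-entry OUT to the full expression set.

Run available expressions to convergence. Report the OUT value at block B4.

Converged values:
  B0:   IN={}   OUT={}
  B1:   IN={}   OUT={e*f}
  B2:   IN={e*f}   OUT={c-e, e*f}
  B3:   IN={c-e, e*f}   OUT={c-e, e*f}
  B4:   IN={c-e, e*f}   OUT={a*d, e*f, f-f}
  B5:   IN={a*d, e*f, f-f}   OUT={a*d, d-d}
  B6:   IN={a*d, d-d}   OUT={}
  B7:   IN={}   OUT={}
  B8:   IN={}   OUT={b*c}

Merge at B4: IN[B4] = OUT[B3] = {c-e, e*f}
Applying B4's transfer function to that IN value gives OUT[B4] (row B4 above).

Answer: {a*d, e*f, f-f}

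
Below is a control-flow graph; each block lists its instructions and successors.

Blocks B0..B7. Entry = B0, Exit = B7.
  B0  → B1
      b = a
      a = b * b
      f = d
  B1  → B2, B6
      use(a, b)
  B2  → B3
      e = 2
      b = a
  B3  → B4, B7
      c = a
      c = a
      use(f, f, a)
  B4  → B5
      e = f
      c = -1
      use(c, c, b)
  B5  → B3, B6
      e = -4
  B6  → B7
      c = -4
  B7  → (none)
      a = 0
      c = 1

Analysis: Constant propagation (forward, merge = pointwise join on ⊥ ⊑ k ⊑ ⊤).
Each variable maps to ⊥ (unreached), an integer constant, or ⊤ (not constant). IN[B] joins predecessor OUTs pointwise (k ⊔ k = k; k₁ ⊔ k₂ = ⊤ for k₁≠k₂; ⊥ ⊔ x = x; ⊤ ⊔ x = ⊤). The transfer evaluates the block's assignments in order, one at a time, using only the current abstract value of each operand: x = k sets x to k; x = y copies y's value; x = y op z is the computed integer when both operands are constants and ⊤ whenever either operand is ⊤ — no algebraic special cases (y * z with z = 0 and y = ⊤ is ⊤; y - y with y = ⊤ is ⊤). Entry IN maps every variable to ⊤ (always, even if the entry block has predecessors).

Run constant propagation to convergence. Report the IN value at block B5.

Converged values:
  B0: | IN=(all ⊤) | OUT=(all ⊤)
  B1: | IN=(all ⊤) | OUT=(all ⊤)
  B2: | IN=(all ⊤) | OUT={e:2; rest ⊤}
  B3: | IN=(all ⊤) | OUT=(all ⊤)
  B4: | IN=(all ⊤) | OUT={c:-1; rest ⊤}
  B5: | IN={c:-1; rest ⊤} | OUT={c:-1, e:-4; rest ⊤}
  B6: | IN=(all ⊤) | OUT={c:-4; rest ⊤}
  B7: | IN=(all ⊤) | OUT={a:0, c:1; rest ⊤}

Merge at B5: IN[B5] = OUT[B4] = {a: ⊤, b: ⊤, c: -1, d: ⊤, e: ⊤, f: ⊤}

Answer: {a: ⊤, b: ⊤, c: -1, d: ⊤, e: ⊤, f: ⊤}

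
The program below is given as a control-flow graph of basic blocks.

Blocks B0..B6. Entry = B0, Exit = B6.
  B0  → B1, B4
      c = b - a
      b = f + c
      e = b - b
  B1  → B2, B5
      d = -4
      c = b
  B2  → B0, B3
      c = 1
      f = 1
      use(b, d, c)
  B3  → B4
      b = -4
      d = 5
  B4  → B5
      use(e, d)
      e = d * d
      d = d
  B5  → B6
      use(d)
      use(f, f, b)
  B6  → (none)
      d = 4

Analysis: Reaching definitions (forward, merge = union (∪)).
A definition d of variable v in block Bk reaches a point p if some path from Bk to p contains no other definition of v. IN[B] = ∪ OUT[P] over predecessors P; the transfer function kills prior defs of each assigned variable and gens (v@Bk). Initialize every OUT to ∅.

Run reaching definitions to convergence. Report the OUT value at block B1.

Fixpoint table:
  B0: | IN={b@B0, c@B2, d@B1, e@B0, f@B2} | OUT={b@B0, c@B0, d@B1, e@B0, f@B2}
  B1: | IN={b@B0, c@B0, d@B1, e@B0, f@B2} | OUT={b@B0, c@B1, d@B1, e@B0, f@B2}
  B2: | IN={b@B0, c@B1, d@B1, e@B0, f@B2} | OUT={b@B0, c@B2, d@B1, e@B0, f@B2}
  B3: | IN={b@B0, c@B2, d@B1, e@B0, f@B2} | OUT={b@B3, c@B2, d@B3, e@B0, f@B2}
  B4: | IN={b@B0, b@B3, c@B0, c@B2, d@B1, d@B3, e@B0, f@B2} | OUT={b@B0, b@B3, c@B0, c@B2, d@B4, e@B4, f@B2}
  B5: | IN={b@B0, b@B3, c@B0, c@B1, c@B2, d@B1, d@B4, e@B0, e@B4, f@B2} | OUT={b@B0, b@B3, c@B0, c@B1, c@B2, d@B1, d@B4, e@B0, e@B4, f@B2}
  B6: | IN={b@B0, b@B3, c@B0, c@B1, c@B2, d@B1, d@B4, e@B0, e@B4, f@B2} | OUT={b@B0, b@B3, c@B0, c@B1, c@B2, d@B6, e@B0, e@B4, f@B2}

Merge at B1: IN[B1] = OUT[B0] = {b@B0, c@B0, d@B1, e@B0, f@B2}
Applying B1's transfer function to that IN value gives OUT[B1] (row B1 above).

Answer: {b@B0, c@B1, d@B1, e@B0, f@B2}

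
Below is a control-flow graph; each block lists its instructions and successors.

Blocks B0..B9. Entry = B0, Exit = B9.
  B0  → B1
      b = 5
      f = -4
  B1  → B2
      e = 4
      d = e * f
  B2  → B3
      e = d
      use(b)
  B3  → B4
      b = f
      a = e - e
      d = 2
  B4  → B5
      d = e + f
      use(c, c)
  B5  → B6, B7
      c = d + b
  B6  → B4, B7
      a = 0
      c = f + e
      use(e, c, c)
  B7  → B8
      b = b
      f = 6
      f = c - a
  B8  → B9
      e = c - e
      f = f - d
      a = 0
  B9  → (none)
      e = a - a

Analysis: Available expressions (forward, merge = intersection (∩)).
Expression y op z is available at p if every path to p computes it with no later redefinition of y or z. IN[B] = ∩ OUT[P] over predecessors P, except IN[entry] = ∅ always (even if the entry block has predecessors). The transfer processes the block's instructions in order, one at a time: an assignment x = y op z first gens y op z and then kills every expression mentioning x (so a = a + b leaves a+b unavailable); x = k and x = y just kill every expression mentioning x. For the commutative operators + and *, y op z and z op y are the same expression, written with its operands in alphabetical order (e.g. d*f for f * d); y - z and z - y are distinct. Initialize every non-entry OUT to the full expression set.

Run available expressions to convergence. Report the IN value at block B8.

Answer: {c-a, e-e}

Derivation:
Per-block solution:
  B0: | IN={} | OUT={}
  B1: | IN={} | OUT={e*f}
  B2: | IN={e*f} | OUT={}
  B3: | IN={} | OUT={e-e}
  B4: | IN={e-e} | OUT={e+f, e-e}
  B5: | IN={e+f, e-e} | OUT={b+d, e+f, e-e}
  B6: | IN={b+d, e+f, e-e} | OUT={b+d, e+f, e-e}
  B7: | IN={b+d, e+f, e-e} | OUT={c-a, e-e}
  B8: | IN={c-a, e-e} | OUT={}
  B9: | IN={} | OUT={a-a}

Merge at B8: IN[B8] = OUT[B7] = {c-a, e-e}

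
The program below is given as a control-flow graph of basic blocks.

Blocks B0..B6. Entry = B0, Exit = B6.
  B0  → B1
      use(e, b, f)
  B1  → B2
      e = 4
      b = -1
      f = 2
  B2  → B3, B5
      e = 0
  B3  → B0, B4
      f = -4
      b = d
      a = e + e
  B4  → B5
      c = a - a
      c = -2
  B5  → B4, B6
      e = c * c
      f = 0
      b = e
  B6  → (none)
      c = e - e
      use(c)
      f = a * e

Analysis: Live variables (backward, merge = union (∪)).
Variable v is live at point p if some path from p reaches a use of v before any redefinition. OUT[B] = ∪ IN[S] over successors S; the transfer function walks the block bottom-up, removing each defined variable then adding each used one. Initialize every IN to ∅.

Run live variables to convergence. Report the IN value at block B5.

Answer: {a, c}

Trace:
Fixpoint table:
  B0: | IN={a, b, c, d, e, f} | OUT={a, c, d}
  B1: | IN={a, c, d} | OUT={a, c, d}
  B2: | IN={a, c, d} | OUT={a, c, d, e}
  B3: | IN={c, d, e} | OUT={a, b, c, d, e, f}
  B4: | IN={a} | OUT={a, c}
  B5: | IN={a, c} | OUT={a, e}
  B6: | IN={a, e} | OUT={}

Merge at B5: OUT[B5] = IN[B4] ⊔ IN[B6] = {a, e}
Applying B5's transfer function to that OUT value gives IN[B5] (row B5 above).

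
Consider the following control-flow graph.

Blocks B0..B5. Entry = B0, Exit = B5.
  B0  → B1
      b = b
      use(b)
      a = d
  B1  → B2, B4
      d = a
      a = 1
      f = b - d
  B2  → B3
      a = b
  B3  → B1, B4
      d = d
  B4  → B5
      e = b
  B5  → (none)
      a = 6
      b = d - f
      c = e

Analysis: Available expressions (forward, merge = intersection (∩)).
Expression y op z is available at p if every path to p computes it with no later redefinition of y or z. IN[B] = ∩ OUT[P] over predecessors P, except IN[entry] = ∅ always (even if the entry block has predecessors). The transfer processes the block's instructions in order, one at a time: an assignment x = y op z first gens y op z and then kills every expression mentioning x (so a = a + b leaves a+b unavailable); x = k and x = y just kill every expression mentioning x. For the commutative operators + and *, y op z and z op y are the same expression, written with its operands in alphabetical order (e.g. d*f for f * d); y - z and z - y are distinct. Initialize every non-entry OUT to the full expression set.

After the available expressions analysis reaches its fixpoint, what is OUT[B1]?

Converged values:
  B0: | IN={} | OUT={}
  B1: | IN={} | OUT={b-d}
  B2: | IN={b-d} | OUT={b-d}
  B3: | IN={b-d} | OUT={}
  B4: | IN={} | OUT={}
  B5: | IN={} | OUT={d-f}

Merge at B1: IN[B1] = OUT[B0] ∩ OUT[B3] = {}
Applying B1's transfer function to that IN value gives OUT[B1] (row B1 above).

Answer: {b-d}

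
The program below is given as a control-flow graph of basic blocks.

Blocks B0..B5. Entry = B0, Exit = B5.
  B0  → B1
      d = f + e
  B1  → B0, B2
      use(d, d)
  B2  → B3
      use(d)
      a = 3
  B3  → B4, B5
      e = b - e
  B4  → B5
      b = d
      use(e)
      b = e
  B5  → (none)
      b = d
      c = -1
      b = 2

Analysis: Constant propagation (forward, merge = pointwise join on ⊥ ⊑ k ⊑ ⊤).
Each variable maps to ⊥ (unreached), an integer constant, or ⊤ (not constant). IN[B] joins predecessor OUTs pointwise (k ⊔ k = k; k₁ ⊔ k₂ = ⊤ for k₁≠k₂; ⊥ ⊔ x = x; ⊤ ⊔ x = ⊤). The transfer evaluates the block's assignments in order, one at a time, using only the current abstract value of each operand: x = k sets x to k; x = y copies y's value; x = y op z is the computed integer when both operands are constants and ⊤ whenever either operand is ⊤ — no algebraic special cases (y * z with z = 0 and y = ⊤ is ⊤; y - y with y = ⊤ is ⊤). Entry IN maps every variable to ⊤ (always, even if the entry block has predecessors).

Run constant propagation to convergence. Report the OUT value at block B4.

Per-block solution:
  B0: | IN=(all ⊤) | OUT=(all ⊤)
  B1: | IN=(all ⊤) | OUT=(all ⊤)
  B2: | IN=(all ⊤) | OUT={a:3; rest ⊤}
  B3: | IN={a:3; rest ⊤} | OUT={a:3; rest ⊤}
  B4: | IN={a:3; rest ⊤} | OUT={a:3; rest ⊤}
  B5: | IN={a:3; rest ⊤} | OUT={a:3, b:2, c:-1; rest ⊤}

Merge at B4: IN[B4] = OUT[B3] = {a: 3, b: ⊤, c: ⊤, d: ⊤, e: ⊤, f: ⊤}
Applying B4's transfer function to that IN value gives OUT[B4] (row B4 above).

Answer: {a: 3, b: ⊤, c: ⊤, d: ⊤, e: ⊤, f: ⊤}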